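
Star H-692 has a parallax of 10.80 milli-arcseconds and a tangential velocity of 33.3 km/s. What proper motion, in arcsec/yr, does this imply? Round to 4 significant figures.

0.07587 arcsec/yr

d = 1/p = 1/0.01080″ = 92.593 pc.
μ = v_t / (4.74 d) = 33.3 / (4.74 × 92.593) = 33.3 / 438.89 = 0.075873 ″/yr.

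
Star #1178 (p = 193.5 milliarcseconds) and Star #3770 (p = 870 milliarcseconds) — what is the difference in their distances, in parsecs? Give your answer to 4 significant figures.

d_A = 1/0.1935″ = 5.168 pc; d_B = 1/0.8700″ = 1.1494 pc.
|d_B − d_A| = |1.1494 − 5.168| = 4.0186 pc.

4.019 pc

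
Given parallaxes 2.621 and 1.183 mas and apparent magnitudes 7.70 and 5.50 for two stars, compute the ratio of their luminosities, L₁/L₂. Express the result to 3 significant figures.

L₁/L₂ = 0.0269

d₁ = 1/p₁ = 1/0.002621″ = 381.53 pc; d₂ = 1/p₂ = 1/0.001183″ = 845.31 pc.
M₁ = m₁ − 5 log₁₀ d₁ + 5 = 7.70 − 12.9076 + 5 = -0.2076.
M₂ = 5.50 − 14.6351 + 5 = -4.1351.
L₁/L₂ = 10^(0.4(M₂ − M₁)) = 10^(0.4 × (-3.9275)) = 10^(-1.57100) = 0.026853.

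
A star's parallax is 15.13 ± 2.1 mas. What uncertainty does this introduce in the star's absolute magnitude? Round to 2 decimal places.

M = m − 5 log₁₀ d + 5 = m + 5 log₁₀ p + 5, so ∂M/∂p = 5/(p ln 10).
σ_M = (5/ln 10) · (σ_p/p) = 2.1715 × 2.1/15.13 = 2.1715 × 0.1388 = 0.3014.

σ_M = 0.30 mag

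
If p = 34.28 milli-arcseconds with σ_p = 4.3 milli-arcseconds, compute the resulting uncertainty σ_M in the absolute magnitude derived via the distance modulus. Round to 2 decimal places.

M = m − 5 log₁₀ d + 5 = m + 5 log₁₀ p + 5, so ∂M/∂p = 5/(p ln 10).
σ_M = (5/ln 10) · (σ_p/p) = 2.1715 × 4.3/34.28 = 2.1715 × 0.12544 = 0.27239.

σ_M = 0.27 mag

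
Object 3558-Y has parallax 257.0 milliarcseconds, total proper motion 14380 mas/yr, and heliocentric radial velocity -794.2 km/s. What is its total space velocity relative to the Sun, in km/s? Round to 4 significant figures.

d = 1/p = 1/0.2570″ = 3.8911 pc.
μ = 14380 mas/yr = 14.38 ″/yr.
v_t = 4.740 μ d = 4.740 × 14.38 × 3.8911 = 265.22 km/s.
v = √(v_r² + v_t²) = √((-794.2)² + 265.22²) = √701095 = 837.31 km/s.

837.3 km/s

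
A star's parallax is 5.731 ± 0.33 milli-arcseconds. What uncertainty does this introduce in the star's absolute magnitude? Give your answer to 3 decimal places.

M = m − 5 log₁₀ d + 5 = m + 5 log₁₀ p + 5, so ∂M/∂p = 5/(p ln 10).
σ_M = (5/ln 10) · (σ_p/p) = 2.1715 × 0.33/5.731 = 2.1715 × 0.057582 = 0.12504.

σ_M = 0.125 mag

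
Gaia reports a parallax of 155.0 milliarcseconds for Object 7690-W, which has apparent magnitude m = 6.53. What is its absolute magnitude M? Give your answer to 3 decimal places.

d = 1/p = 1/0.1550″ = 6.4516 pc.
m − M = 5 log₁₀(6.4516) − 5 = 4.0483 − 5 = -0.9517.
M = m − (m − M) = 6.53 − (-0.9517) = 7.482.

M = 7.482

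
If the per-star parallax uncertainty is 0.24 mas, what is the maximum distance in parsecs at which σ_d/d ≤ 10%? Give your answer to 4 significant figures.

416.7 pc

σ_d/d = σ_p/p, so the condition is σ_p/p ≤ 0.10, i.e. p ≥ σ_p/0.10.
p_min = 0.24/0.10 = 2.4 mas = 0.0024 arcsec.
d_max = 1/p_min = 1/0.0024 = 416.67 pc.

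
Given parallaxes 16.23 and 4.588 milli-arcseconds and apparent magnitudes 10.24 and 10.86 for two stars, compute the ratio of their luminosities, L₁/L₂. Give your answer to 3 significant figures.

d₁ = 1/p₁ = 1/0.01623″ = 61.614 pc; d₂ = 1/p₂ = 1/0.004588″ = 217.96 pc.
M₁ = m₁ − 5 log₁₀ d₁ + 5 = 10.24 − 8.9484 + 5 = 6.2916.
M₂ = 10.86 − 11.6919 + 5 = 4.1681.
L₁/L₂ = 10^(0.4(M₂ − M₁)) = 10^(0.4 × (-2.1235)) = 10^(-0.84940) = 0.14145.

L₁/L₂ = 0.141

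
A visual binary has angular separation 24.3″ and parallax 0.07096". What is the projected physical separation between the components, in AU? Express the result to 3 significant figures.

342 AU

d = 1/p = 1/0.07096″ = 14.092 pc.
At distance d (pc), an angle of θ arcsec spans θ·d AU: s = 24.3 × 14.092 = 342.44 AU.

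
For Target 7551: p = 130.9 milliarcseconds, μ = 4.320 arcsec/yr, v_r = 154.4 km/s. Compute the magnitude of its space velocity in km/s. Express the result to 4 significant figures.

d = 1/p = 1/0.1309″ = 7.6394 pc.
v_t = 4.740 μ d = 4.740 × 4.320 × 7.6394 = 156.43 km/s.
v = √(v_r² + v_t²) = √(154.4² + 156.43²) = √48309.7 = 219.79 km/s.

219.8 km/s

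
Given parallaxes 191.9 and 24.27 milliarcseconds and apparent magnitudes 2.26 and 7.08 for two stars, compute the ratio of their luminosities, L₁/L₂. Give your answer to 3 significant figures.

d₁ = 1/p₁ = 1/0.1919″ = 5.211 pc; d₂ = 1/p₂ = 1/0.02427″ = 41.203 pc.
M₁ = m₁ − 5 log₁₀ d₁ + 5 = 2.26 − 3.5846 + 5 = 3.6754.
M₂ = 7.08 − 8.0746 + 5 = 4.0054.
L₁/L₂ = 10^(0.4(M₂ − M₁)) = 10^(0.4 × 0.3300) = 10^0.13200 = 1.3552.

L₁/L₂ = 1.36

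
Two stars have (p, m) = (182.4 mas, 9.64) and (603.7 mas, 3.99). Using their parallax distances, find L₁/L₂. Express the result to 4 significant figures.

d₁ = 1/p₁ = 1/0.1824″ = 5.4825 pc; d₂ = 1/p₂ = 1/0.6037″ = 1.6565 pc.
M₁ = m₁ − 5 log₁₀ d₁ + 5 = 9.64 − 3.6949 + 5 = 10.9451.
M₂ = 3.99 − 1.0960 + 5 = 7.8940.
L₁/L₂ = 10^(0.4(M₂ − M₁)) = 10^(0.4 × (-3.0511)) = 10^(-1.22044) = 0.060195.

L₁/L₂ = 0.06020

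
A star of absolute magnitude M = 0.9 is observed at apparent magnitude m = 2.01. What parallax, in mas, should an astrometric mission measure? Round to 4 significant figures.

59.98 mas

m − M = 2.01 − 0.9 = 1.11.
d = 10^((m−M)/5 + 1) = 10^1.222 = 16.672 pc.
p = 1/d = 1/16.672 = 0.059981 arcsec = 59.981 mas.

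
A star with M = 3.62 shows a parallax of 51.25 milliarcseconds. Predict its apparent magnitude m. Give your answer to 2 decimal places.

d = 1/p = 1/0.05125″ = 19.512 pc.
m − M = 5 log₁₀ d − 5 = 5 log₁₀(19.512) − 5 = 6.4515 − 5 = 1.4515.
m = M + (m − M) = 3.62 + 1.4515 = 5.07.

m = 5.07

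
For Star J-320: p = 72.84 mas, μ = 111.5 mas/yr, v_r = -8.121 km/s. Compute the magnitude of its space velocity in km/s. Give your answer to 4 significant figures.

d = 1/p = 1/0.07284″ = 13.729 pc.
μ = 111.5 mas/yr = 0.1115 ″/yr.
v_t = 4.740 μ d = 4.740 × 0.1115 × 13.729 = 7.2559 km/s.
v = √(v_r² + v_t²) = √((-8.121)² + 7.2559²) = √118.599 = 10.89 km/s.

10.89 km/s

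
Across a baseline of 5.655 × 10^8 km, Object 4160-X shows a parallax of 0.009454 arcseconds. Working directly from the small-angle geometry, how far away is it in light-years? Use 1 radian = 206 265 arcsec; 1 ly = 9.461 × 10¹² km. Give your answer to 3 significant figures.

θ = 0.009454″ = 0.009454/206265 = 4.5834 × 10^-8 rad.
d = B/θ = (5.655 × 10^8) / (4.5834 × 10^-8) = 1.2338 × 10^16 km = (1.2338 × 10^16) / (9.461 × 10^12) ly = 1304.1 ly.

1300 ly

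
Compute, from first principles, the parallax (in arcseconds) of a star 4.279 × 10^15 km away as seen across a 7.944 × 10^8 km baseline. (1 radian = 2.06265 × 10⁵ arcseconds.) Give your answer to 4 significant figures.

θ ≈ B/d = (7.944 × 10^8) / (4.279 × 10^15) = 1.8565 × 10^-7 rad.
In arcseconds: 1.8565 × 10^-7 × 206265 = 0.038293″.

0.03829 arcsec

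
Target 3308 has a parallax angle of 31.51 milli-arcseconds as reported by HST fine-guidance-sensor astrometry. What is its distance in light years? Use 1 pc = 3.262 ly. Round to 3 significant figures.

p = 31.51 milli-arcseconds = 0.03151 arcsec.
d = 1/p = 1/0.03151 = 31.736 pc.
In light-years: 31.736 × 3.262 = 103.52 ly.

104 light years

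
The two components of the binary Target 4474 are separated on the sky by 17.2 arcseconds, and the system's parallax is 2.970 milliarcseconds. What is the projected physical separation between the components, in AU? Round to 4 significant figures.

d = 1/p = 1/0.002970″ = 336.7 pc.
At distance d (pc), an angle of θ arcsec spans θ·d AU: s = 17.2 × 336.7 = 5791.2 AU.

5791 AU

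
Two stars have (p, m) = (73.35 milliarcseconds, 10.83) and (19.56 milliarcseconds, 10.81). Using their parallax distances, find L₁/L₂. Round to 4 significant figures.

L₁/L₂ = 0.06981

d₁ = 1/p₁ = 1/0.07335″ = 13.633 pc; d₂ = 1/p₂ = 1/0.01956″ = 51.125 pc.
M₁ = m₁ − 5 log₁₀ d₁ + 5 = 10.83 − 5.6730 + 5 = 10.1570.
M₂ = 10.81 − 8.5432 + 5 = 7.2668.
L₁/L₂ = 10^(0.4(M₂ − M₁)) = 10^(0.4 × (-2.8902)) = 10^(-1.15608) = 0.06981.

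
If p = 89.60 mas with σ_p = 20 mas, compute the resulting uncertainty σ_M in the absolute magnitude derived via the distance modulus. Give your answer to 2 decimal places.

σ_M = 0.48 mag

M = m − 5 log₁₀ d + 5 = m + 5 log₁₀ p + 5, so ∂M/∂p = 5/(p ln 10).
σ_M = (5/ln 10) · (σ_p/p) = 2.1715 × 20/89.60 = 2.1715 × 0.22321 = 0.4847.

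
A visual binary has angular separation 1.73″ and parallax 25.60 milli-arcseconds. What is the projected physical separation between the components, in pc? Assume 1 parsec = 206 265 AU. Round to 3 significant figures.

d = 1/p = 1/0.02560″ = 39.063 pc.
At distance d (pc), an angle of θ arcsec spans θ·d AU: s = 1.73 × 39.063 = 67.579 AU.
= 67.579 / 206265 = 0.00032763 pc.

0.000328 pc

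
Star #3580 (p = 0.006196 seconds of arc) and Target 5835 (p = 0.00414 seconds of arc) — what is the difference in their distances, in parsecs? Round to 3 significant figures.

d_A = 1/0.006196″ = 161.39 pc; d_B = 1/0.004140″ = 241.55 pc.
|d_B − d_A| = |241.55 − 161.39| = 80.16 pc.

80.2 pc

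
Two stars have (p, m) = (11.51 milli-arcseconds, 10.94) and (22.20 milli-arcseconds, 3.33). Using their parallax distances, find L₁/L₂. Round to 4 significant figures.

d₁ = 1/p₁ = 1/0.01151″ = 86.881 pc; d₂ = 1/p₂ = 1/0.02220″ = 45.045 pc.
M₁ = m₁ − 5 log₁₀ d₁ + 5 = 10.94 − 9.6946 + 5 = 6.2454.
M₂ = 3.33 − 8.2682 + 5 = 0.0618.
L₁/L₂ = 10^(0.4(M₂ − M₁)) = 10^(0.4 × (-6.1836)) = 10^(-2.47344) = 0.0033617.

L₁/L₂ = 0.003362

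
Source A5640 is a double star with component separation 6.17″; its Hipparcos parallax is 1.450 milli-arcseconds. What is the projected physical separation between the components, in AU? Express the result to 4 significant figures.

4255 AU

d = 1/p = 1/0.001450″ = 689.66 pc.
At distance d (pc), an angle of θ arcsec spans θ·d AU: s = 6.17 × 689.66 = 4255.2 AU.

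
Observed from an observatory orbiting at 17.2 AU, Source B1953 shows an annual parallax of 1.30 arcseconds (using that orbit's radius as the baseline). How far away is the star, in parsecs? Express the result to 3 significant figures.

13.2 pc

With baseline B (in AU) and parallax p (in arcsec), d = B/p parsecs.
d = 17.2 / 1.30 = 13.231 pc.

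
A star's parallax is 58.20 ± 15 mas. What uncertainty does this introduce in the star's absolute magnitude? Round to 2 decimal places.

M = m − 5 log₁₀ d + 5 = m + 5 log₁₀ p + 5, so ∂M/∂p = 5/(p ln 10).
σ_M = (5/ln 10) · (σ_p/p) = 2.1715 × 15/58.20 = 2.1715 × 0.25773 = 0.55966.

σ_M = 0.56 mag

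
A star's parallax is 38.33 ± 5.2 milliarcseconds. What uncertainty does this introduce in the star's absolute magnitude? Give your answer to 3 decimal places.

σ_M = 0.295 mag

M = m − 5 log₁₀ d + 5 = m + 5 log₁₀ p + 5, so ∂M/∂p = 5/(p ln 10).
σ_M = (5/ln 10) · (σ_p/p) = 2.1715 × 5.2/38.33 = 2.1715 × 0.13566 = 0.29459.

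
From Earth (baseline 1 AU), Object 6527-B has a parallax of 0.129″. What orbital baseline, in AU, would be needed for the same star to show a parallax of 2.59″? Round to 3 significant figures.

Parallax scales linearly with baseline: p ∝ B, so B = p_target / p_Earth × 1 AU.
B = 2.59 / 0.129 = 20.078 AU.

20.1 AU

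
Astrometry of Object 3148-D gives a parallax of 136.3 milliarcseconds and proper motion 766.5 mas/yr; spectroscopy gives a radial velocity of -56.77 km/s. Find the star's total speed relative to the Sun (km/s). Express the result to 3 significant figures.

62.7 km/s

d = 1/p = 1/0.1363″ = 7.3368 pc.
μ = 766.5 mas/yr = 0.7665 ″/yr.
v_t = 4.740 μ d = 4.740 × 0.7665 × 7.3368 = 26.656 km/s.
v = √(v_r² + v_t²) = √((-56.77)² + 26.656²) = √3933.38 = 62.717 km/s.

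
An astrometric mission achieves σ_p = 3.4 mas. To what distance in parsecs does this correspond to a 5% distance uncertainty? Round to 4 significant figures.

σ_d/d = σ_p/p, so the condition is σ_p/p ≤ 0.05, i.e. p ≥ σ_p/0.05.
p_min = 3.4/0.05 = 68 mas = 0.068 arcsec.
d_max = 1/p_min = 1/0.068 = 14.706 pc.

14.71 pc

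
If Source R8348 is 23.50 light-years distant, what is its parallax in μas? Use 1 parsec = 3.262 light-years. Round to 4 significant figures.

d = 23.50 ly ÷ 3.262 = 7.2042 pc.
p = 1/d = 1/7.2042 = 0.13881 arcsec.
= 0.13881 × 10⁶ = 1.3881 × 10^5 μas.

138800 μas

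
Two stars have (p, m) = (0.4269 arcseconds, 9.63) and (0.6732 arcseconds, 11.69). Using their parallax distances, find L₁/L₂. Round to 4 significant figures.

d₁ = 1/p₁ = 1/0.4269″ = 2.3425 pc; d₂ = 1/p₂ = 1/0.6732″ = 1.4854 pc.
M₁ = m₁ − 5 log₁₀ d₁ + 5 = 9.63 − 1.8484 + 5 = 12.7816.
M₂ = 11.69 − 0.8592 + 5 = 15.8308.
L₁/L₂ = 10^(0.4(M₂ − M₁)) = 10^(0.4 × 3.0492) = 10^1.21968 = 16.584.

L₁/L₂ = 16.58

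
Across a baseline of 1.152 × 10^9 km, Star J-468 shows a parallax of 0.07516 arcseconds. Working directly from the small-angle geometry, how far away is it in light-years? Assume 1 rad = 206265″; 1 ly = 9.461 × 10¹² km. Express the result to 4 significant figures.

334.2 ly

θ = 0.07516″ = 0.07516/206265 = 3.6439 × 10^-7 rad.
d = B/θ = (1.152 × 10^9) / (3.6439 × 10^-7) = 3.1614 × 10^15 km = (3.1614 × 10^15) / (9.461 × 10^12) ly = 334.15 ly.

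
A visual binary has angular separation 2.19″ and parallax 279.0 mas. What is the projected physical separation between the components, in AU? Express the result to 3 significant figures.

d = 1/p = 1/0.2790″ = 3.5842 pc.
At distance d (pc), an angle of θ arcsec spans θ·d AU: s = 2.19 × 3.5842 = 7.8494 AU.

7.85 AU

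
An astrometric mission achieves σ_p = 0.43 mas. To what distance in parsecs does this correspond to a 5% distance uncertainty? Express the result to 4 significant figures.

σ_d/d = σ_p/p, so the condition is σ_p/p ≤ 0.05, i.e. p ≥ σ_p/0.05.
p_min = 0.43/0.05 = 8.6 mas = 0.0086 arcsec.
d_max = 1/p_min = 1/0.0086 = 116.28 pc.

116.3 pc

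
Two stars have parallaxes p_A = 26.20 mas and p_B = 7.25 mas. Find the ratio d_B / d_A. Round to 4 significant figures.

3.614

Since d = 1/p, d_B/d_A = p_A/p_B.
= 26.20 / 7.25 = 3.6138.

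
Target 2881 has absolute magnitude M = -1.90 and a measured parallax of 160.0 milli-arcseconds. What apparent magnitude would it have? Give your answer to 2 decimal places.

d = 1/p = 1/0.1600″ = 6.25 pc.
m − M = 5 log₁₀ d − 5 = 5 log₁₀(6.25) − 5 = 3.9794 − 5 = -1.0206.
m = M + (m − M) = -1.90 + (-1.0206) = -2.92.

m = -2.92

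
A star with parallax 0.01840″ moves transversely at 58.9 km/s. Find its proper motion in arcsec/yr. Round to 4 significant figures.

d = 1/p = 1/0.01840″ = 54.348 pc.
μ = v_t / (4.74 d) = 58.9 / (4.74 × 54.348) = 58.9 / 257.61 = 0.22864 ″/yr.

0.2286 arcsec/yr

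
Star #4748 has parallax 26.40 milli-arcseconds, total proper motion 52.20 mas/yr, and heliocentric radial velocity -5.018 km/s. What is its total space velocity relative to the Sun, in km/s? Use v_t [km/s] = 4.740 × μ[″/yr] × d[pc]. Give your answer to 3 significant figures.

10.6 km/s

d = 1/p = 1/0.02640″ = 37.879 pc.
μ = 52.20 mas/yr = 0.05220 ″/yr.
v_t = 4.740 μ d = 4.740 × 0.05220 × 37.879 = 9.3723 km/s.
v = √(v_r² + v_t²) = √((-5.018)² + 9.3723²) = √113.02 = 10.631 km/s.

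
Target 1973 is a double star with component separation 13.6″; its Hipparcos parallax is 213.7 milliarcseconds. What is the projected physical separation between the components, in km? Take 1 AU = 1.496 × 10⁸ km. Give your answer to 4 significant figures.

d = 1/p = 1/0.2137″ = 4.6795 pc.
At distance d (pc), an angle of θ arcsec spans θ·d AU: s = 13.6 × 4.6795 = 63.641 AU.
= 63.641 × 1.496 × 10⁸ km = 9.5207 × 10^9 km.

9.521 × 10^9 km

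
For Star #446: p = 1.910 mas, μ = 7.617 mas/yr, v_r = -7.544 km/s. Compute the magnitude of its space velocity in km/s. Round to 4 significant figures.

d = 1/p = 1/0.001910″ = 523.56 pc.
μ = 7.617 mas/yr = 0.007617 ″/yr.
v_t = 4.740 μ d = 4.740 × 0.007617 × 523.56 = 18.903 km/s.
v = √(v_r² + v_t²) = √((-7.544)² + 18.903²) = √414.235 = 20.353 km/s.

20.35 km/s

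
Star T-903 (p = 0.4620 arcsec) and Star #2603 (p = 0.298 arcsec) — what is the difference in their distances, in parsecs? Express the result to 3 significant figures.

1.19 pc

d_A = 1/0.4620″ = 2.1645 pc; d_B = 1/0.2980″ = 3.3557 pc.
|d_B − d_A| = |3.3557 − 2.1645| = 1.1912 pc.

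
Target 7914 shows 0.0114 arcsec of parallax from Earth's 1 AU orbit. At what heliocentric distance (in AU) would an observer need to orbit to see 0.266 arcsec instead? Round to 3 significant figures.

23.3 AU

Parallax scales linearly with baseline: p ∝ B, so B = p_target / p_Earth × 1 AU.
B = 0.266 / 0.0114 = 23.333 AU.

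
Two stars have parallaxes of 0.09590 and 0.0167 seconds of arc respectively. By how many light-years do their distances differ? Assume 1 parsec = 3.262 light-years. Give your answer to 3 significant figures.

d_A = 1/0.09590″ = 10.428 pc; d_B = 1/0.01670″ = 59.88 pc.
|d_B − d_A| = |59.88 − 10.428| = 49.452 pc = 49.452 × 3.262 ly = 161.31 ly.

161 ly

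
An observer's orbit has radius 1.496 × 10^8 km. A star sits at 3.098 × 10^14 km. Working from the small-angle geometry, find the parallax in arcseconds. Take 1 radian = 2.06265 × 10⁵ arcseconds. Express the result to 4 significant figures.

0.09960 arcsec

θ ≈ B/d = (1.496 × 10^8) / (3.098 × 10^14) = 4.8289 × 10^-7 rad.
In arcseconds: 4.8289 × 10^-7 × 206265 = 0.099603″.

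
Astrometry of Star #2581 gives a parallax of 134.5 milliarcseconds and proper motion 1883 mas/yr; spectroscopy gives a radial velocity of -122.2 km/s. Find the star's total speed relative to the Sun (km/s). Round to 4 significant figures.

d = 1/p = 1/0.1345″ = 7.4349 pc.
μ = 1883 mas/yr = 1.883 ″/yr.
v_t = 4.740 μ d = 4.740 × 1.883 × 7.4349 = 66.36 km/s.
v = √(v_r² + v_t²) = √((-122.2)² + 66.36²) = √19336.5 = 139.06 km/s.

139.1 km/s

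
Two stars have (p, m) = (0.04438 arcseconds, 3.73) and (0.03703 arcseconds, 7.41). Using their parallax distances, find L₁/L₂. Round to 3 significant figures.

d₁ = 1/p₁ = 1/0.04438″ = 22.533 pc; d₂ = 1/p₂ = 1/0.03703″ = 27.005 pc.
M₁ = m₁ − 5 log₁₀ d₁ + 5 = 3.73 − 6.7641 + 5 = 1.9659.
M₂ = 7.41 − 7.1572 + 5 = 5.2528.
L₁/L₂ = 10^(0.4(M₂ − M₁)) = 10^(0.4 × 3.2869) = 10^1.31476 = 20.642.

L₁/L₂ = 20.6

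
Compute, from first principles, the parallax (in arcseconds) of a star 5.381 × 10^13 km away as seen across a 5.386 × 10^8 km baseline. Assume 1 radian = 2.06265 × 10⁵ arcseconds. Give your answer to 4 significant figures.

θ ≈ B/d = (5.386 × 10^8) / (5.381 × 10^13) = 1.0009 × 10^-5 rad.
In arcseconds: 1.0009 × 10^-5 × 206265 = 2.0645″.

2.065 arcsec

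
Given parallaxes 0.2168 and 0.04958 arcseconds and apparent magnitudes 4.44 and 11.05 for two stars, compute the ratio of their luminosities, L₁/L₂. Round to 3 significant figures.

L₁/L₂ = 23.0

d₁ = 1/p₁ = 1/0.2168″ = 4.6125 pc; d₂ = 1/p₂ = 1/0.04958″ = 20.169 pc.
M₁ = m₁ − 5 log₁₀ d₁ + 5 = 4.44 − 3.3197 + 5 = 6.1203.
M₂ = 11.05 − 6.5234 + 5 = 9.5266.
L₁/L₂ = 10^(0.4(M₂ − M₁)) = 10^(0.4 × 3.4063) = 10^1.36252 = 23.042.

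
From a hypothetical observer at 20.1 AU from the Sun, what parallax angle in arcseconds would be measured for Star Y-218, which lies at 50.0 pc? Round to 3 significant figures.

0.402 arcsec

p (arcsec) = B (AU) / d (pc).
p = 20.1 / 50.0 = 0.402 arcsec.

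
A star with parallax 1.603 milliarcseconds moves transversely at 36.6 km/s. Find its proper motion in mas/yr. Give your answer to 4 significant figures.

d = 1/p = 1/0.001603″ = 623.83 pc.
μ = v_t / (4.74 d) = 36.6 / (4.74 × 623.83) = 36.6 / 2957 = 0.012377 ″/yr = 12.377 mas/yr.

12.38 mas/yr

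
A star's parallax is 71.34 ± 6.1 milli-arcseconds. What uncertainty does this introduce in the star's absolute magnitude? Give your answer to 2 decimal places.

M = m − 5 log₁₀ d + 5 = m + 5 log₁₀ p + 5, so ∂M/∂p = 5/(p ln 10).
σ_M = (5/ln 10) · (σ_p/p) = 2.1715 × 6.1/71.34 = 2.1715 × 0.085506 = 0.18568.

σ_M = 0.19 mag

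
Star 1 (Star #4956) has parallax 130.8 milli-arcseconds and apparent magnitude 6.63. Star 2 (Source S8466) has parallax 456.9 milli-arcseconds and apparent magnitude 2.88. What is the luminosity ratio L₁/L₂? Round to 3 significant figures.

L₁/L₂ = 0.386

d₁ = 1/p₁ = 1/0.1308″ = 7.6453 pc; d₂ = 1/p₂ = 1/0.4569″ = 2.1887 pc.
M₁ = m₁ − 5 log₁₀ d₁ + 5 = 6.63 − 4.4170 + 5 = 7.2130.
M₂ = 2.88 − 1.7009 + 5 = 6.1791.
L₁/L₂ = 10^(0.4(M₂ − M₁)) = 10^(0.4 × (-1.0339)) = 10^(-0.41356) = 0.38587.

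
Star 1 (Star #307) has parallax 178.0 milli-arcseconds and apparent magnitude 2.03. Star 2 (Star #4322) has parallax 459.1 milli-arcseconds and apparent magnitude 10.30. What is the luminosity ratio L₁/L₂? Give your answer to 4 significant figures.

L₁/L₂ = 13520

d₁ = 1/p₁ = 1/0.1780″ = 5.618 pc; d₂ = 1/p₂ = 1/0.4591″ = 2.1782 pc.
M₁ = m₁ − 5 log₁₀ d₁ + 5 = 2.03 − 3.7479 + 5 = 3.2821.
M₂ = 10.30 − 1.6905 + 5 = 13.6095.
L₁/L₂ = 10^(0.4(M₂ − M₁)) = 10^(0.4 × 10.3274) = 10^4.13096 = 13519.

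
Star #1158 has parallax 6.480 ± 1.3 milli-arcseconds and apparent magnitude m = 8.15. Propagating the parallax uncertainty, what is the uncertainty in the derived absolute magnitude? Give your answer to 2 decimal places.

σ_M = 0.44 mag

M = m − 5 log₁₀ d + 5 = m + 5 log₁₀ p + 5, so ∂M/∂p = 5/(p ln 10).
σ_M = (5/ln 10) · (σ_p/p) = 2.1715 × 1.3/6.480 = 2.1715 × 0.20062 = 0.43565.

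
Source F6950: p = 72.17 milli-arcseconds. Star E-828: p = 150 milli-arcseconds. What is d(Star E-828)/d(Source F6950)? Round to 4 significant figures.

0.4811

Since d = 1/p, d_B/d_A = p_A/p_B.
= 72.17 / 150 = 0.48113.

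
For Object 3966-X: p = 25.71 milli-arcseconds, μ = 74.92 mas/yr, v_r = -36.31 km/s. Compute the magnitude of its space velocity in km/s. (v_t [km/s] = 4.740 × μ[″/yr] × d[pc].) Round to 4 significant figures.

d = 1/p = 1/0.02571″ = 38.895 pc.
μ = 74.92 mas/yr = 0.07492 ″/yr.
v_t = 4.740 μ d = 4.740 × 0.07492 × 38.895 = 13.812 km/s.
v = √(v_r² + v_t²) = √((-36.31)² + 13.812²) = √1509.19 = 38.848 km/s.

38.85 km/s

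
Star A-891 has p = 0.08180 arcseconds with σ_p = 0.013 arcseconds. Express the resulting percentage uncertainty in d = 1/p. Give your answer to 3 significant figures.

For d = 1/p, |σ_d/d| = |σ_p/p|.
σ_p/p = 0.013 / 0.08180 = 0.15892 = 15.892%.

15.9%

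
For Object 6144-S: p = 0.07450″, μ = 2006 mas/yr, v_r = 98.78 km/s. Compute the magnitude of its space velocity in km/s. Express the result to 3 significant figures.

161 km/s

d = 1/p = 1/0.07450″ = 13.423 pc.
μ = 2006 mas/yr = 2.006 ″/yr.
v_t = 4.740 μ d = 4.740 × 2.006 × 13.423 = 127.63 km/s.
v = √(v_r² + v_t²) = √(98.78² + 127.63²) = √26046.9 = 161.39 km/s.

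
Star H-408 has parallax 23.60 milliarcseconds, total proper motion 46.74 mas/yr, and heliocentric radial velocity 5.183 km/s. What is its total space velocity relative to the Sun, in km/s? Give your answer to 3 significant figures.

d = 1/p = 1/0.02360″ = 42.373 pc.
μ = 46.74 mas/yr = 0.04674 ″/yr.
v_t = 4.740 μ d = 4.740 × 0.04674 × 42.373 = 9.3876 km/s.
v = √(v_r² + v_t²) = √(5.183² + 9.3876²) = √114.991 = 10.723 km/s.

10.7 km/s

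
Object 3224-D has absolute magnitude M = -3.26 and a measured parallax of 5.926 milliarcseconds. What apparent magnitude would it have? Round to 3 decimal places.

m = 2.876

d = 1/p = 1/0.005926″ = 168.75 pc.
m − M = 5 log₁₀ d − 5 = 5 log₁₀(168.75) − 5 = 11.1362 − 5 = 6.1362.
m = M + (m − M) = -3.26 + 6.1362 = 2.876.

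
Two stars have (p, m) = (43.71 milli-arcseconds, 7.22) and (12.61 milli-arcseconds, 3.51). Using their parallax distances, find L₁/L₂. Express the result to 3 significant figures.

L₁/L₂ = 0.00273

d₁ = 1/p₁ = 1/0.04371″ = 22.878 pc; d₂ = 1/p₂ = 1/0.01261″ = 79.302 pc.
M₁ = m₁ − 5 log₁₀ d₁ + 5 = 7.22 − 6.7971 + 5 = 5.4229.
M₂ = 3.51 − 9.4964 + 5 = -0.9864.
L₁/L₂ = 10^(0.4(M₂ − M₁)) = 10^(0.4 × (-6.4093)) = 10^(-2.56372) = 0.0027307.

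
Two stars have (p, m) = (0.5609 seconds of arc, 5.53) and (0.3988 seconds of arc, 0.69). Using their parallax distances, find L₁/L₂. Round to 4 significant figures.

d₁ = 1/p₁ = 1/0.5609″ = 1.7828 pc; d₂ = 1/p₂ = 1/0.3988″ = 2.5075 pc.
M₁ = m₁ − 5 log₁₀ d₁ + 5 = 5.53 − 1.2555 + 5 = 9.2745.
M₂ = 0.69 − 1.9962 + 5 = 3.6938.
L₁/L₂ = 10^(0.4(M₂ − M₁)) = 10^(0.4 × (-5.5807)) = 10^(-2.23228) = 0.0058576.

L₁/L₂ = 0.005858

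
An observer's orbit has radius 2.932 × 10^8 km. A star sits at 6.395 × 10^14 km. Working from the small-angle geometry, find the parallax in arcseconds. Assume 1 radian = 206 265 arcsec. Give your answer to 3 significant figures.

0.0946 arcsec

θ ≈ B/d = (2.932 × 10^8) / (6.395 × 10^14) = 4.5848 × 10^-7 rad.
In arcseconds: 4.5848 × 10^-7 × 206265 = 0.094568″.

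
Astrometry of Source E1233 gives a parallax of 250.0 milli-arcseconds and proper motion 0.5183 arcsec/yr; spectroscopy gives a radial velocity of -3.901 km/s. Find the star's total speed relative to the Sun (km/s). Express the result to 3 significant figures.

10.6 km/s

d = 1/p = 1/0.2500″ = 4 pc.
v_t = 4.740 μ d = 4.740 × 0.5183 × 4 = 9.827 km/s.
v = √(v_r² + v_t²) = √((-3.901)² + 9.827²) = √111.788 = 10.573 km/s.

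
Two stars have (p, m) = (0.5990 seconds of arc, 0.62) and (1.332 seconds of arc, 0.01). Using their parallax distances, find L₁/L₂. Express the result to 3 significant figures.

d₁ = 1/p₁ = 1/0.5990″ = 1.6694 pc; d₂ = 1/p₂ = 1/1.332″ = 0.75075 pc.
M₁ = m₁ − 5 log₁₀ d₁ + 5 = 0.62 − 1.1128 + 5 = 4.5072.
M₂ = 0.01 − (-0.6225) + 5 = 5.6325.
L₁/L₂ = 10^(0.4(M₂ − M₁)) = 10^(0.4 × 1.1253) = 10^0.45012 = 2.8192.

L₁/L₂ = 2.82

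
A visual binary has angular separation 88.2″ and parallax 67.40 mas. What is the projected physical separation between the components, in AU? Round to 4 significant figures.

1309 AU

d = 1/p = 1/0.06740″ = 14.837 pc.
At distance d (pc), an angle of θ arcsec spans θ·d AU: s = 88.2 × 14.837 = 1308.6 AU.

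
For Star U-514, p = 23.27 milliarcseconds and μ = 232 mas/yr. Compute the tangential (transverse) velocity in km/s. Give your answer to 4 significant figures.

47.26 km/s

d = 1/p = 1/0.02327″ = 42.974 pc.
μ = 232 mas/yr = 0.232 ″/yr.
v_t = 4.74 × μ × d = 4.74 × 0.232 × 42.974 = 47.258 km/s.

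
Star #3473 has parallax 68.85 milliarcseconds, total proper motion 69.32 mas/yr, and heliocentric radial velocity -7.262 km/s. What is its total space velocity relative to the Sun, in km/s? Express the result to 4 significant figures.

8.690 km/s

d = 1/p = 1/0.06885″ = 14.524 pc.
μ = 69.32 mas/yr = 0.06932 ″/yr.
v_t = 4.740 μ d = 4.740 × 0.06932 × 14.524 = 4.7722 km/s.
v = √(v_r² + v_t²) = √((-7.262)² + 4.7722²) = √75.5105 = 8.6897 km/s.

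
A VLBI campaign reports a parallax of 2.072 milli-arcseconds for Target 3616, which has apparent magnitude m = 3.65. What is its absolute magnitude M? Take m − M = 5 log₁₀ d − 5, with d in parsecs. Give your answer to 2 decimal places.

d = 1/p = 1/0.002072″ = 482.63 pc.
m − M = 5 log₁₀(482.63) − 5 = 13.4181 − 5 = 8.4181.
M = m − (m − M) = 3.65 − 8.4181 = -4.77.

M = -4.77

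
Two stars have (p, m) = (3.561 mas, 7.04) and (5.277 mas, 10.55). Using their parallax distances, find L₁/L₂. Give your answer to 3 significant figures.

L₁/L₂ = 55.7

d₁ = 1/p₁ = 1/0.003561″ = 280.82 pc; d₂ = 1/p₂ = 1/0.005277″ = 189.5 pc.
M₁ = m₁ − 5 log₁₀ d₁ + 5 = 7.04 − 12.2421 + 5 = -0.2021.
M₂ = 10.55 − 11.3880 + 5 = 4.1620.
L₁/L₂ = 10^(0.4(M₂ − M₁)) = 10^(0.4 × 4.3641) = 10^1.74564 = 55.672.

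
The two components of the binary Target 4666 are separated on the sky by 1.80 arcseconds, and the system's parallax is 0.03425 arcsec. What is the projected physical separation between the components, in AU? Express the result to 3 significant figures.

52.6 AU

d = 1/p = 1/0.03425″ = 29.197 pc.
At distance d (pc), an angle of θ arcsec spans θ·d AU: s = 1.80 × 29.197 = 52.555 AU.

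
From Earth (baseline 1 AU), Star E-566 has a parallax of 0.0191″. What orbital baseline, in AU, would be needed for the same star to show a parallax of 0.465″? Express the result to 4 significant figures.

Parallax scales linearly with baseline: p ∝ B, so B = p_target / p_Earth × 1 AU.
B = 0.465 / 0.0191 = 24.346 AU.

24.35 AU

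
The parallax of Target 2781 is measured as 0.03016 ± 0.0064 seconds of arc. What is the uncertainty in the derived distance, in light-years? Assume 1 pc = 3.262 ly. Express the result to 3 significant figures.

d = 1/p, so σ_d = σ_p / p².
σ_d = 0.00640 / (0.03016)² = 0.00640 / 0.00090963 = 7.0358 pc = 7.0358 × 3.262 ly = 22.951 ly.

23.0 ly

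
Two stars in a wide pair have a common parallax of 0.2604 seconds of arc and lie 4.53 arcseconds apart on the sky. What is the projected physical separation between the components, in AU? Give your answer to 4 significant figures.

17.40 AU

d = 1/p = 1/0.2604″ = 3.8402 pc.
At distance d (pc), an angle of θ arcsec spans θ·d AU: s = 4.53 × 3.8402 = 17.396 AU.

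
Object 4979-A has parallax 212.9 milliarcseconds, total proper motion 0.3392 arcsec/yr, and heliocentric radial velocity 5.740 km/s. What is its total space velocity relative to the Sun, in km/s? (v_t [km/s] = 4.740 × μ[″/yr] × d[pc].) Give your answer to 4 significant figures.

d = 1/p = 1/0.2129″ = 4.697 pc.
v_t = 4.740 μ d = 4.740 × 0.3392 × 4.697 = 7.5519 km/s.
v = √(v_r² + v_t²) = √(5.740² + 7.5519²) = √89.9788 = 9.4857 km/s.

9.486 km/s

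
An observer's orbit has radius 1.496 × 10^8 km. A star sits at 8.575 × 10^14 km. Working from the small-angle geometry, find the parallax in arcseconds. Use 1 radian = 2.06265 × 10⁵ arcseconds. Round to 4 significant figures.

0.03599 arcsec

θ ≈ B/d = (1.496 × 10^8) / (8.575 × 10^14) = 1.7446 × 10^-7 rad.
In arcseconds: 1.7446 × 10^-7 × 206265 = 0.035985″.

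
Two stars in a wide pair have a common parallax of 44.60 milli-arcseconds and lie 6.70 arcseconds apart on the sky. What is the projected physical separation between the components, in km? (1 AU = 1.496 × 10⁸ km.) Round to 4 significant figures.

d = 1/p = 1/0.04460″ = 22.422 pc.
At distance d (pc), an angle of θ arcsec spans θ·d AU: s = 6.70 × 22.422 = 150.23 AU.
= 150.23 × 1.496 × 10⁸ km = 2.2474 × 10^10 km.

2.247 × 10^10 km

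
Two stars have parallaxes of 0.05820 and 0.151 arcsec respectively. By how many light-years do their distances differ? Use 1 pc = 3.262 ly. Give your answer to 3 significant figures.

34.4 ly

d_A = 1/0.05820″ = 17.182 pc; d_B = 1/0.1510″ = 6.6225 pc.
|d_B − d_A| = |6.6225 − 17.182| = 10.56 pc = 10.56 × 3.262 ly = 34.447 ly.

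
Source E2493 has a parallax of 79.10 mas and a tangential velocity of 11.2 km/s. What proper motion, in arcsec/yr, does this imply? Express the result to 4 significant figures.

0.1869 arcsec/yr

d = 1/p = 1/0.07910″ = 12.642 pc.
μ = v_t / (4.74 d) = 11.2 / (4.74 × 12.642) = 11.2 / 59.923 = 0.18691 ″/yr.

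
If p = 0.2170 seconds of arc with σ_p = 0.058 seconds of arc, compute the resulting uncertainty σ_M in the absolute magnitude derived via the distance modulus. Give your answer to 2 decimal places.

σ_M = 0.58 mag

M = m − 5 log₁₀ d + 5 = m + 5 log₁₀ p + 5, so ∂M/∂p = 5/(p ln 10).
σ_M = (5/ln 10) · (σ_p/p) = 2.1715 × 0.058/0.2170 = 2.1715 × 0.26728 = 0.5804.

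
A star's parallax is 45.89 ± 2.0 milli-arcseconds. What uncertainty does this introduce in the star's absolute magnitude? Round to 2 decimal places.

M = m − 5 log₁₀ d + 5 = m + 5 log₁₀ p + 5, so ∂M/∂p = 5/(p ln 10).
σ_M = (5/ln 10) · (σ_p/p) = 2.1715 × 2.0/45.89 = 2.1715 × 0.043582 = 0.094638.

σ_M = 0.09 mag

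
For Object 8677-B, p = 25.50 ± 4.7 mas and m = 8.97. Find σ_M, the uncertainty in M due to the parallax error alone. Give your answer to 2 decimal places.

σ_M = 0.40 mag

M = m − 5 log₁₀ d + 5 = m + 5 log₁₀ p + 5, so ∂M/∂p = 5/(p ln 10).
σ_M = (5/ln 10) · (σ_p/p) = 2.1715 × 4.7/25.50 = 2.1715 × 0.18431 = 0.40023.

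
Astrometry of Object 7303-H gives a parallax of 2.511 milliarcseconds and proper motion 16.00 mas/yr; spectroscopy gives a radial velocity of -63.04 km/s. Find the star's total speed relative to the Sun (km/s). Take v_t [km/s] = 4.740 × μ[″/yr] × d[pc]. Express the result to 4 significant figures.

69.90 km/s

d = 1/p = 1/0.002511″ = 398.25 pc.
μ = 16.00 mas/yr = 0.01600 ″/yr.
v_t = 4.740 μ d = 4.740 × 0.01600 × 398.25 = 30.203 km/s.
v = √(v_r² + v_t²) = √((-63.04)² + 30.203²) = √4886.26 = 69.902 km/s.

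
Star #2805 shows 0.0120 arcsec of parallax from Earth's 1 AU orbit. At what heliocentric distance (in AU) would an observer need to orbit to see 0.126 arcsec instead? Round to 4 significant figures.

10.50 AU

Parallax scales linearly with baseline: p ∝ B, so B = p_target / p_Earth × 1 AU.
B = 0.126 / 0.0120 = 10.5 AU.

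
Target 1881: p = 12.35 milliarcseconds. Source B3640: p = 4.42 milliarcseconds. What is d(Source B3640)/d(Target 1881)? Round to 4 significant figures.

Since d = 1/p, d_B/d_A = p_A/p_B.
= 12.35 / 4.42 = 2.7941.

2.794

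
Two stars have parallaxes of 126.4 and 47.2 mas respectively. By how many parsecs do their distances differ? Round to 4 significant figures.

d_A = 1/0.1264″ = 7.9114 pc; d_B = 1/0.04720″ = 21.186 pc.
|d_B − d_A| = |21.186 − 7.9114| = 13.275 pc.

13.28 pc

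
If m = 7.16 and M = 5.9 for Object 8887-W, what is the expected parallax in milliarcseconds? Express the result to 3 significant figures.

56.0 mas

m − M = 7.16 − 5.9 = 1.26.
d = 10^((m−M)/5 + 1) = 10^1.252 = 17.865 pc.
p = 1/d = 1/17.865 = 0.055975 arcsec = 55.975 mas.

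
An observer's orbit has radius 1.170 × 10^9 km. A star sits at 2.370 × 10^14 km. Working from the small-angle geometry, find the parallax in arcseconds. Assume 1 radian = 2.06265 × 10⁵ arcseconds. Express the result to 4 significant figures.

θ ≈ B/d = (1.170 × 10^9) / (2.370 × 10^14) = 4.9367 × 10^-6 rad.
In arcseconds: 4.9367 × 10^-6 × 206265 = 1.0183″.

1.018 arcsec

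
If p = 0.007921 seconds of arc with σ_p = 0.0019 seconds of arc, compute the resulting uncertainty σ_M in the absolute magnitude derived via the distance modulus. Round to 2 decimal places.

M = m − 5 log₁₀ d + 5 = m + 5 log₁₀ p + 5, so ∂M/∂p = 5/(p ln 10).
σ_M = (5/ln 10) · (σ_p/p) = 2.1715 × 0.0019/0.007921 = 2.1715 × 0.23987 = 0.52088.

σ_M = 0.52 mag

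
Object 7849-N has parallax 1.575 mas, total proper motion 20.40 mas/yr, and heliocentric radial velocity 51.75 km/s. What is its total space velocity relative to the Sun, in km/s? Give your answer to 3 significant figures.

80.3 km/s

d = 1/p = 1/0.001575″ = 634.92 pc.
μ = 20.40 mas/yr = 0.02040 ″/yr.
v_t = 4.740 μ d = 4.740 × 0.02040 × 634.92 = 61.394 km/s.
v = √(v_r² + v_t²) = √(51.75² + 61.394²) = √6447.29 = 80.295 km/s.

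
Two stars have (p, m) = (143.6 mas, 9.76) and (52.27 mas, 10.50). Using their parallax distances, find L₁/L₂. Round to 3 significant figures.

L₁/L₂ = 0.262

d₁ = 1/p₁ = 1/0.1436″ = 6.9638 pc; d₂ = 1/p₂ = 1/0.05227″ = 19.131 pc.
M₁ = m₁ − 5 log₁₀ d₁ + 5 = 9.76 − 4.2142 + 5 = 10.5458.
M₂ = 10.50 − 6.4087 + 5 = 9.0913.
L₁/L₂ = 10^(0.4(M₂ − M₁)) = 10^(0.4 × (-1.4545)) = 10^(-0.58180) = 0.26194.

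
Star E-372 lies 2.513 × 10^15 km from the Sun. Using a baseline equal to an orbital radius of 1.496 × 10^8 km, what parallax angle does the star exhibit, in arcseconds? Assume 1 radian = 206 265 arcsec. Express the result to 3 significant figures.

0.0123 arcsec

θ ≈ B/d = (1.496 × 10^8) / (2.513 × 10^15) = 5.9530 × 10^-8 rad.
In arcseconds: 5.9530 × 10^-8 × 206265 = 0.012279″.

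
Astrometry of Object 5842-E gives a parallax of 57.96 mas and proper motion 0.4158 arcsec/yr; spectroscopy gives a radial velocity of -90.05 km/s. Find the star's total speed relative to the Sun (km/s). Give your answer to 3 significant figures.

96.3 km/s

d = 1/p = 1/0.05796″ = 17.253 pc.
v_t = 4.740 μ d = 4.740 × 0.4158 × 17.253 = 34.004 km/s.
v = √(v_r² + v_t²) = √((-90.05)² + 34.004²) = √9265.27 = 96.256 km/s.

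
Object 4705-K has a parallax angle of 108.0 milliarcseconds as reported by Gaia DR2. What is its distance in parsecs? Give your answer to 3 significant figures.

9.26 pc

p = 108.0 milliarcseconds = 0.1080 arcsec.
d = 1/p = 1/0.1080 = 9.2593 pc.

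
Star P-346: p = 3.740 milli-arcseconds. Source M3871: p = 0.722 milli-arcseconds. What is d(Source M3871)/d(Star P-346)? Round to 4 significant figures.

Since d = 1/p, d_B/d_A = p_A/p_B.
= 3.740 / 0.722 = 5.1801.

5.180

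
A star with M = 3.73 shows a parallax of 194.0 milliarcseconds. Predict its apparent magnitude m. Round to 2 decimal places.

d = 1/p = 1/0.1940″ = 5.1546 pc.
m − M = 5 log₁₀ d − 5 = 5 log₁₀(5.1546) − 5 = 3.5610 − 5 = -1.4390.
m = M + (m − M) = 3.73 + (-1.4390) = 2.29.

m = 2.29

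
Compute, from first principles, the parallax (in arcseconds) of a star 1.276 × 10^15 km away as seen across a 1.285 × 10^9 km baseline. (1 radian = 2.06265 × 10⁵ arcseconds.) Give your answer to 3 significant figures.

0.208 arcsec

θ ≈ B/d = (1.285 × 10^9) / (1.276 × 10^15) = 1.0071 × 10^-6 rad.
In arcseconds: 1.0071 × 10^-6 × 206265 = 0.20773″.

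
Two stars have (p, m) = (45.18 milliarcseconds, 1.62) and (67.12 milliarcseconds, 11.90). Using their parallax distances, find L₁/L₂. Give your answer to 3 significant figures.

L₁/L₂ = 28600

d₁ = 1/p₁ = 1/0.04518″ = 22.134 pc; d₂ = 1/p₂ = 1/0.06712″ = 14.899 pc.
M₁ = m₁ − 5 log₁₀ d₁ + 5 = 1.62 − 6.7253 + 5 = -0.1053.
M₂ = 11.90 − 5.8658 + 5 = 11.0342.
L₁/L₂ = 10^(0.4(M₂ − M₁)) = 10^(0.4 × 11.1395) = 10^4.45580 = 28563.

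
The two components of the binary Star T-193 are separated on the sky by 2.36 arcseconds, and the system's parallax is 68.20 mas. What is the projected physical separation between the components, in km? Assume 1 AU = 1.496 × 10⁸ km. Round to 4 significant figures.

5.177 × 10^9 km

d = 1/p = 1/0.06820″ = 14.663 pc.
At distance d (pc), an angle of θ arcsec spans θ·d AU: s = 2.36 × 14.663 = 34.605 AU.
= 34.605 × 1.496 × 10⁸ km = 5.1769 × 10^9 km.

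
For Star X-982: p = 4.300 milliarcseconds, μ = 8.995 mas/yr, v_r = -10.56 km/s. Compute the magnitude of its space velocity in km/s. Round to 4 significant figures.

14.49 km/s

d = 1/p = 1/0.004300″ = 232.56 pc.
μ = 8.995 mas/yr = 0.008995 ″/yr.
v_t = 4.740 μ d = 4.740 × 0.008995 × 232.56 = 9.9155 km/s.
v = √(v_r² + v_t²) = √((-10.56)² + 9.9155²) = √209.831 = 14.486 km/s.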